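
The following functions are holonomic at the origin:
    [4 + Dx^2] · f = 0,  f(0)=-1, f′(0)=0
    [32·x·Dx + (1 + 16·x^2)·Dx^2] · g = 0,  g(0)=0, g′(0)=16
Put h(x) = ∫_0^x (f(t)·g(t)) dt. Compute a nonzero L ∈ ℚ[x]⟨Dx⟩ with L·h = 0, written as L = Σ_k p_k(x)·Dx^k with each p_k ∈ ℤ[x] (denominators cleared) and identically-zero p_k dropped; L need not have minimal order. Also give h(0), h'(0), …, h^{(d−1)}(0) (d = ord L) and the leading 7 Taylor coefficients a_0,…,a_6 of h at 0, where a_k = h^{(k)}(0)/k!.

f: a_k = -1, 0, 2, 0, -2/3, 0, 4/45, …
g: a_k = 0, 16, 0, -256/3, 0, 4096/5, 0, …
Product ⇒ symmetric product L₀, ord ≤ 4.
Integrate: L := L₀·Dx.
L = (1360 + 60416·x^2 + 106496·x^4 + 262144·x^6 + 1048576·x^8)·Dx + (2304·x + 45056·x^3 + 196608·x^5 + 1048576·x^7)·Dx^2 + (360 + 15872·x^2 + 36864·x^4 + 131072·x^6 + 524288·x^8)·Dx^3 + (576·x + 11264·x^3 + 49152·x^5 + 262144·x^7)·Dx^4 + (5 + 192·x^2 + 2560·x^4 + 16384·x^6 + 65536·x^8)·Dx^5  (order 5).
h: a_k = 0, 0, -8, 0, 88/3, 0, -7504/45, …
ICs: h(0) = 0, h′(0) = 0, h′′(0) = -16, h′′′(0) = 0, h′′′′(0) = 704.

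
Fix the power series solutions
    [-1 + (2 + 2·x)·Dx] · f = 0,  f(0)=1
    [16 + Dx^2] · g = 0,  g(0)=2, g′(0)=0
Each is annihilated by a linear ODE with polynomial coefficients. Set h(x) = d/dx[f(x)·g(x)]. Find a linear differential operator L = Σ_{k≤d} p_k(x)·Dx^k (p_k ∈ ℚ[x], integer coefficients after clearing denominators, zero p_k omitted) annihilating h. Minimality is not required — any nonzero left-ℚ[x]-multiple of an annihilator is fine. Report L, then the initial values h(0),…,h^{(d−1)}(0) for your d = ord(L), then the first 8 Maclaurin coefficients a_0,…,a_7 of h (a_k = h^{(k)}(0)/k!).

L = (4733 + 17664·x + 25216·x^2 + 16384·x^3 + 4096·x^4) + (-244 - 756·x - 768·x^2 - 256·x^3)·Dx + (268 + 1048·x + 1548·x^2 + 1024·x^3 + 256·x^4)·Dx^2  (order 2).
h: a_k = 1, -65/2, -189/8, 4465/48, 18665/384, -310129/3840, -1535653/46080, 21374753/645120, …
ICs: h(0) = 1, h′(0) = -65/2.

f: a_k = 1, 1/2, -1/8, 1/16, -5/128, 7/256, -21/1024, 33/2048, …
g: a_k = 2, 0, -16, 0, 64/3, 0, -512/45, 0, …
L₀ := L_f ⊗_s L_g (sym. prod.), ord ≤ 2.
h=h₀': d/dx-closure on L₀ ⇒ L.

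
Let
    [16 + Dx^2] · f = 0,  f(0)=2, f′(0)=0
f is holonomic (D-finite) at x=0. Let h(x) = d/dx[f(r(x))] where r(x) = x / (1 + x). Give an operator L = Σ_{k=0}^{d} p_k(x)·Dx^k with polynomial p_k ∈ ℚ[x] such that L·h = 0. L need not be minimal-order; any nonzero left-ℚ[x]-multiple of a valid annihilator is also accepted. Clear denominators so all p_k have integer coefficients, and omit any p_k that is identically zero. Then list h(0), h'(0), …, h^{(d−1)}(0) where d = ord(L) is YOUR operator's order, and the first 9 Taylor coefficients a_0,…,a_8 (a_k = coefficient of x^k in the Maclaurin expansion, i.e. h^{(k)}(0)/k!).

L = (22 + 12·x + 6·x^2) + (6 + 18·x + 18·x^2 + 6·x^3)·Dx + (1 + 4·x + 6·x^2 + 4·x^3 + x^4)·Dx^2  (order 2).
h: a_k = 0, -32, 96, -320/3, -320/3, 10976/15, -9184/5, 201088/63, -143488/35, …
ICs: h(0) = 0, h′(0) = -32.

f: a_k = 2, 0, -16, 0, 64/3, 0, -512/45, 0, 1024/315, …
Change of var in L_f (x↦r) gives L₀.
Derive L from L₀ (diff closure).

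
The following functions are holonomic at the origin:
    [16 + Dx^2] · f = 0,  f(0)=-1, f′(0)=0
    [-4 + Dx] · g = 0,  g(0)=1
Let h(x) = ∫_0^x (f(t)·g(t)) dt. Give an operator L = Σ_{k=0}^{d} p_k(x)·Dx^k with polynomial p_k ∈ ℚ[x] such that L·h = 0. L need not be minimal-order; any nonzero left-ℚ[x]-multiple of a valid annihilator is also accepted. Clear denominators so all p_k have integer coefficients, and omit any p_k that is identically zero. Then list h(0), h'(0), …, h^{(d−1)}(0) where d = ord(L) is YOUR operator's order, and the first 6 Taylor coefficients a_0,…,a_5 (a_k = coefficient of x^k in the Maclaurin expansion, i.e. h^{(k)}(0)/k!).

L = 32·Dx - 8·Dx^2 + Dx^3  (order 3).
h: a_k = 0, -1, -2, 0, 16/3, 128/15, …
ICs: h(0) = 0, h′(0) = -1, h′′(0) = -4.

f: a_k = -1, 0, 8, 0, -32/3, 0, …
g: a_k = 1, 4, 8, 32/3, 32/3, 128/15, …
h₀=f·g: eliminate ⇒ L₀, order ≤ 2·1.
Integrate: L := L₀·Dx.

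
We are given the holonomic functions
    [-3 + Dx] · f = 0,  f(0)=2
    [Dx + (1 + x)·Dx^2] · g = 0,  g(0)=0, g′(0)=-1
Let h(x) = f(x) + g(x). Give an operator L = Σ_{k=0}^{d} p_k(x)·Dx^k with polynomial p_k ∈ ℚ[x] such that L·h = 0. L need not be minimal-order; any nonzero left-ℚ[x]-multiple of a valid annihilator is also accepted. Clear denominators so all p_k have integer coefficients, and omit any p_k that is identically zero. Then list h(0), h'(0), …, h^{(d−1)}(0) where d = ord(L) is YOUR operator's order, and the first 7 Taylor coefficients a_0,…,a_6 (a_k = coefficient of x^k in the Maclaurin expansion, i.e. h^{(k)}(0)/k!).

f: a_k = 2, 6, 9, 9, 27/4, 81/20, 81/40, …
g: a_k = 0, -1, 1/2, -1/3, 1/4, -1/5, 1/6, …
f+g: L₀ = lclm(L_f,L_g), ord ≤ 1+2.
L = (-15 - 9·x)·Dx + (-7 - 18·x - 9·x^2)·Dx^2 + (4 + 7·x + 3·x^2)·Dx^3  (order 3).
h: a_k = 2, 5, 19/2, 26/3, 7, 77/20, 263/120, …
ICs: h(0) = 2, h′(0) = 5, h′′(0) = 19.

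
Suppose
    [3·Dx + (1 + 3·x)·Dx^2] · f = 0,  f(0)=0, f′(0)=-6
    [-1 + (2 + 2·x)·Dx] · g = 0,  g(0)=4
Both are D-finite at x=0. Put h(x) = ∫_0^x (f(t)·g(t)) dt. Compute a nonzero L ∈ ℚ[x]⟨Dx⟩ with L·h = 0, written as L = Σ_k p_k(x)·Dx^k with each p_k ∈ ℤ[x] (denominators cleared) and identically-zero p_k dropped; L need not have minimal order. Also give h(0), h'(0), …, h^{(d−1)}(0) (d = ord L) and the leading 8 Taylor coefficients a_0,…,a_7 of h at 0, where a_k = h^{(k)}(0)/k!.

f: a_k = 0, -6, 9, -18, 81/2, -486/5, 243, -4374/7, …
g: a_k = 4, 2, -1/2, 1/4, -5/32, 7/64, -21/256, 33/512, …
Product ⇒ symmetric product L₀, ord ≤ 2.
h=∫₀ˣh₀: take L = L₀·Dx.
L = (-3 + 3·x)·Dx + (8 + 8·x)·Dx^2 + (4 + 20·x + 28·x^2 + 12·x^3)·Dx^3  (order 3).
h: a_k = 0, 0, -12, 8, -51/4, 24, -7883/160, 60063/560, …
ICs: h(0) = 0, h′(0) = 0, h′′(0) = -24.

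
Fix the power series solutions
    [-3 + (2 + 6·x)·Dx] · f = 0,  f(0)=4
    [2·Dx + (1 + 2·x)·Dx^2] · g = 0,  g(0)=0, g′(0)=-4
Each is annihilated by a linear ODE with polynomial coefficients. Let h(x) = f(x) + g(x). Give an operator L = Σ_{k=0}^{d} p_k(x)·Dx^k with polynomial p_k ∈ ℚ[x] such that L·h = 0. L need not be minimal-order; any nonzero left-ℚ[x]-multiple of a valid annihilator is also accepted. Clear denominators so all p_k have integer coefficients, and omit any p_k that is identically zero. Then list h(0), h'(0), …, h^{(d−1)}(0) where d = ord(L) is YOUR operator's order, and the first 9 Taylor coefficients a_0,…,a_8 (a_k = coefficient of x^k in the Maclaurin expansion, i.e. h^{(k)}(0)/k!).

f: a_k = 4, 6, -9/2, 27/4, -405/32, 1701/64, -15309/256, 72171/512, -2814669/8192, …
g: a_k = 0, -4, 4, -16/3, 8, -64/5, 64/3, -256/7, 64, …
h₀=f+g: left-lcm gives L₀, ord ≤ 3.
L = (-6 + 36·x)·Dx + (5 + 84·x + 180·x^2)·Dx^2 + (2 + 22·x + 72·x^2 + 72·x^3)·Dx^3  (order 3).
h: a_k = 4, 2, -1/2, 17/12, -149/32, 4409/320, -29543/768, 374125/3584, -2290381/8192, …
ICs: h(0) = 4, h′(0) = 2, h′′(0) = -1.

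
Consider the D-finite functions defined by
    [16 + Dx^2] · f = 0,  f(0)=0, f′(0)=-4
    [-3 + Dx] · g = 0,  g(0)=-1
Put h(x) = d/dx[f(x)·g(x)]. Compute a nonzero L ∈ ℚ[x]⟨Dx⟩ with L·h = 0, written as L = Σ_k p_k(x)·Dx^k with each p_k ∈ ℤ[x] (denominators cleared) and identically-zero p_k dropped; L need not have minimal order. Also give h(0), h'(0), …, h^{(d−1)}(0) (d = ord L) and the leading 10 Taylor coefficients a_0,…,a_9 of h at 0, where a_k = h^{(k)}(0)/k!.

L = 25 - 6·Dx + Dx^2  (order 2).
h: a_k = 4, 24, 22, -56, -779/6, -429/5, 4031/180, 1054/15, 430441/10080, 61541/15120, …
ICs: h(0) = 4, h′(0) = 24.

f: a_k = 0, -4, 0, 32/3, 0, -128/15, 0, 1024/315, 0, -2048/2835, …
g: a_k = -1, -3, -9/2, -9/2, -27/8, -81/40, -81/80, -243/560, -729/4480, -243/4480, …
L₀ := L_f ⊗_s L_g (sym. prod.), ord ≤ 2.
Differentiate: ansatz ord ≤ ord L₀ ⇒ L.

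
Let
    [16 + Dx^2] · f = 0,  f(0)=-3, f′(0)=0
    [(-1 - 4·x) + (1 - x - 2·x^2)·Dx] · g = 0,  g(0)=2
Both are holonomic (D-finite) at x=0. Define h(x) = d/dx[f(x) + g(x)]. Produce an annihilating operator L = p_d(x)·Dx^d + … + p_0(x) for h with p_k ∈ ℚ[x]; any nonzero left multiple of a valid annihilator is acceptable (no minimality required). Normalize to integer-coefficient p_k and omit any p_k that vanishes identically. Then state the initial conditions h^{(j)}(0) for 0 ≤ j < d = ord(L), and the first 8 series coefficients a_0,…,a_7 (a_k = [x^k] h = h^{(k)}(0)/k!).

f: a_k = -3, 0, 24, 0, -32, 0, 256/15, 0, …
g: a_k = 2, 2, 6, 10, 22, 42, 86, 170, …
f+g: L₀ = lclm(L_f,L_g), ord ≤ 2+1.
h₀' ⇒ L via d/dx closure of L₀.
L = (2880 + 9600·x + 20736·x^2 + 7680·x^3 + 15360·x^4 + 18432·x^5 + 12288·x^6) + (-368 - 1040·x + 2400·x^2 + 2048·x^3 - 2560·x^4 + 1536·x^5 + 7168·x^6 + 4096·x^7)·Dx + (180 + 600·x + 1296·x^2 + 480·x^3 + 960·x^4 + 1152·x^5 + 768·x^6)·Dx^2 + (-23 - 65·x + 150·x^2 + 128·x^3 - 160·x^4 + 96·x^5 + 448·x^6 + 256·x^7)·Dx^3  (order 3).
h: a_k = 2, 60, 30, -40, 210, 3092/5, 1190, 283184/105, …
ICs: h(0) = 2, h′(0) = 60, h′′(0) = 60.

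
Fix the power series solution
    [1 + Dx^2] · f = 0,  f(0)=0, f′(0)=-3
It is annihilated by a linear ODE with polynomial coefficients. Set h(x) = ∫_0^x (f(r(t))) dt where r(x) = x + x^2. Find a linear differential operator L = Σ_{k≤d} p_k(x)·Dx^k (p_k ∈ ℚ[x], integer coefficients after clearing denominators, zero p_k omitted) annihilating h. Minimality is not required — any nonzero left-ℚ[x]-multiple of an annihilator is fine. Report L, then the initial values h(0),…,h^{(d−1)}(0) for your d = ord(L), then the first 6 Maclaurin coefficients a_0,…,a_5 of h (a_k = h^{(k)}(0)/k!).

L = (1 + 6·x + 12·x^2 + 8·x^3)·Dx - 2·Dx^2 + (1 + 2·x)·Dx^3  (order 3).
h: a_k = 0, 0, -3/2, -1, 1/8, 3/10, …
ICs: h(0) = 0, h′(0) = 0, h′′(0) = -3.

f: a_k = 0, -3, 0, 1/2, 0, -1/40, …
Change of var in L_f (x↦r) gives L₀.
h=∫h₀ ⇒ L = L₀·Dx.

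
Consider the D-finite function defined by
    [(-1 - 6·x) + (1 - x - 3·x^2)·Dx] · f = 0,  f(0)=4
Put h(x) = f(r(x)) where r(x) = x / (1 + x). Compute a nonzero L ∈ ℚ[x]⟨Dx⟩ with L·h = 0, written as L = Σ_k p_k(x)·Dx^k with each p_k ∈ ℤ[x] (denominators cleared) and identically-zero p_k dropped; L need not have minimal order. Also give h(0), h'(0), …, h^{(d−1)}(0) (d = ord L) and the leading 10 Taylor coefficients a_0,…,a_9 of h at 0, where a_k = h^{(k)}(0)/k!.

f: a_k = 4, 4, 16, 28, 76, 160, 388, 868, 2032, 4636, …
Change of var in L_f (x↦r) gives L₀.
L = (1 + 7·x) + (-1 - 2·x + 2·x^2 + 3·x^3)·Dx  (order 1).
h: a_k = 4, 4, 12, 0, 36, -36, 144, -252, 684, -1440, …
ICs: h(0) = 4.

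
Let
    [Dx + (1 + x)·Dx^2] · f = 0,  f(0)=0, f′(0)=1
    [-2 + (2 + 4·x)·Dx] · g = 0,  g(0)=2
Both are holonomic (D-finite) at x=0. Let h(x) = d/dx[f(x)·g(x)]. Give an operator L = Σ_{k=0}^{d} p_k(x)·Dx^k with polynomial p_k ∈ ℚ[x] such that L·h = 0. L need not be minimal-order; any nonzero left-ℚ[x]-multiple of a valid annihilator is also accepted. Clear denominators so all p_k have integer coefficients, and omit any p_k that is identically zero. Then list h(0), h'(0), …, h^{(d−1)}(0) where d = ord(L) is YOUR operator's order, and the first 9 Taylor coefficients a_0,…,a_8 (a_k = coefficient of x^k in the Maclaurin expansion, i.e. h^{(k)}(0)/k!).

L = (1 + 4·x + x^2) + (7 + 27·x + 30·x^2 + 8·x^3)·Dx + (2 + 11·x + 21·x^2 + 16·x^3 + 4·x^4)·Dx^2  (order 2).
h: a_k = 2, 2, -4, 20/3, -131/12, 363/20, -309/10, 1886/35, -43003/448, …
ICs: h(0) = 2, h′(0) = 2.

f: a_k = 0, 1, -1/2, 1/3, -1/4, 1/5, -1/6, 1/7, -1/8, …
g: a_k = 2, 2, -1, 1, -5/4, 7/4, -21/8, 33/8, -429/64, …
h₀=f·g: eliminate ⇒ L₀, order ≤ 2·1.
h₀' ⇒ L via d/dx closure of L₀.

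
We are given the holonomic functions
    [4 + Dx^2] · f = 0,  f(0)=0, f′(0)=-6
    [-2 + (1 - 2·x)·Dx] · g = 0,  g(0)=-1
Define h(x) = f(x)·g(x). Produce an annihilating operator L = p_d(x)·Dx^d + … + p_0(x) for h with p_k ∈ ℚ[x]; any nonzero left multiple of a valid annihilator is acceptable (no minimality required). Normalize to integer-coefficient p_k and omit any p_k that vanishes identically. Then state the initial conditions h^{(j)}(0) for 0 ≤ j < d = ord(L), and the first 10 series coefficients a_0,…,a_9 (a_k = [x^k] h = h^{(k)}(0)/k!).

f: a_k = 0, -6, 0, 4, 0, -4/5, 0, 8/105, 0, -4/945, …
g: a_k = -1, -2, -4, -8, -16, -32, -64, -128, -256, -512, …
Sym-product of L_f,L_g gives L₀ (≤ ord 2).
L = (-4 + 8·x) + 4·Dx + (-1 + 2·x)·Dx^2  (order 2).
h: a_k = 0, 6, 12, 20, 40, 404/5, 808/5, 33928/105, 67856/105, 1221412/945, …
ICs: h(0) = 0, h′(0) = 6.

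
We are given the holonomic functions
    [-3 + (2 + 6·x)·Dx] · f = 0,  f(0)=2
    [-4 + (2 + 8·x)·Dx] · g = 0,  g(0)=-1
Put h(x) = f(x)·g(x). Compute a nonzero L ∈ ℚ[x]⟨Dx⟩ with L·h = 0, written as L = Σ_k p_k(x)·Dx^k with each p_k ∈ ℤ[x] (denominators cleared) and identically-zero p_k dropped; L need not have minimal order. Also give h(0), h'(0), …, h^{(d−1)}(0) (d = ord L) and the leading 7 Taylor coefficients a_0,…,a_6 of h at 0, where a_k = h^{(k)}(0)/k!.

L = (-7 - 24·x) + (2 + 14·x + 24·x^2)·Dx  (order 1).
h: a_k = -2, -7, 1/4, -7/8, 197/64, -1393/128, 19797/512, …
ICs: h(0) = -2.

f: a_k = 2, 3, -9/4, 27/8, -405/64, 1701/128, -15309/512, …
g: a_k = -1, -2, 2, -4, 10, -28, 84, …
L₀ := L_f ⊗_s L_g (sym. prod.), ord ≤ 1.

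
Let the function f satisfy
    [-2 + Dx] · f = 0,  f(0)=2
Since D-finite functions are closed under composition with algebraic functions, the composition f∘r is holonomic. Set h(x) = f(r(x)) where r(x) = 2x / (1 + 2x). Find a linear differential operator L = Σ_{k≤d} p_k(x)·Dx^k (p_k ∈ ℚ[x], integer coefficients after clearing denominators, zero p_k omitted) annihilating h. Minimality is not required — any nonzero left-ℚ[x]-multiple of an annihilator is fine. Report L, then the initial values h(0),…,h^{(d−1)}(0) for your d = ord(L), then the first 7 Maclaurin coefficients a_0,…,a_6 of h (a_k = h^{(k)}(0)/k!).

L = -4 + (1 + 4·x + 4·x^2)·Dx  (order 1).
h: a_k = 2, 8, 0, -32/3, 64/3, -128/5, 512/45, …
ICs: h(0) = 2.

f: a_k = 2, 4, 4, 8/3, 4/3, 8/15, 8/45, …
h₀=f(r): pull back L_f along r ⇒ L₀.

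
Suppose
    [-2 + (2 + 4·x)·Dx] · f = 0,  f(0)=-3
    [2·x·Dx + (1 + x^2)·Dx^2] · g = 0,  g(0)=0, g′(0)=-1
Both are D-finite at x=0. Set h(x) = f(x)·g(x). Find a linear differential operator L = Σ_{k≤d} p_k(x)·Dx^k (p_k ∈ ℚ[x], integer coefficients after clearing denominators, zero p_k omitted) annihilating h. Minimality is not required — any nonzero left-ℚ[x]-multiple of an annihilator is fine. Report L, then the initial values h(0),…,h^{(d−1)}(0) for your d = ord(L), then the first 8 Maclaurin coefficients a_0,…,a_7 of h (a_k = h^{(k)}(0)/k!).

f: a_k = -3, -3, 3/2, -3/2, 15/8, -21/8, 63/16, -99/16, …
g: a_k = 0, -1, 0, 1/3, 0, -1/5, 0, 1/7, …
Product ⇒ symmetric product L₀, ord ≤ 2.
L = (3 - 2·x - x^2) + (-2 - 2·x + 6·x^2 + 4·x^3)·Dx + (1 + 4·x + 5·x^2 + 4·x^3 + 4·x^4)·Dx^2  (order 2).
h: a_k = 0, 3, 3, -5/2, 1/2, -31/40, 109/40, -2263/560, …
ICs: h(0) = 0, h′(0) = 3.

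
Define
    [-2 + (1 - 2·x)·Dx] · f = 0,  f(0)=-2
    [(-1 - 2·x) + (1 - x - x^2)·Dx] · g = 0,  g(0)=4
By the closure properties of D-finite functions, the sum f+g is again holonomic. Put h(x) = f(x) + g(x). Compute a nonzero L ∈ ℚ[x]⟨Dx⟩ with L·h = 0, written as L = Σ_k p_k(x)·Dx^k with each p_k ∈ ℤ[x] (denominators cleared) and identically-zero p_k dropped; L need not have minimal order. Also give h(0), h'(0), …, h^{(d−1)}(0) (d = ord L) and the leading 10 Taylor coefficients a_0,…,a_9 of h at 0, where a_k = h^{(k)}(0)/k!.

f: a_k = -2, -4, -8, -16, -32, -64, -128, -256, -512, -1024, …
g: a_k = 4, 4, 8, 12, 20, 32, 52, 84, 136, 220, …
f+g: L₀ = lclm(L_f,L_g), ord ≤ 1+1.
L = (-12·x + 12·x^2 - 8·x^3) + (4 - 6·x - 6·x^2 + 16·x^3 - 16·x^4)·Dx + (-1 + 5·x - 9·x^2 + 6·x^3 + 2·x^4 - 4·x^5)·Dx^2  (order 2).
h: a_k = 2, 0, 0, -4, -12, -32, -76, -172, -376, -804, …
ICs: h(0) = 2, h′(0) = 0.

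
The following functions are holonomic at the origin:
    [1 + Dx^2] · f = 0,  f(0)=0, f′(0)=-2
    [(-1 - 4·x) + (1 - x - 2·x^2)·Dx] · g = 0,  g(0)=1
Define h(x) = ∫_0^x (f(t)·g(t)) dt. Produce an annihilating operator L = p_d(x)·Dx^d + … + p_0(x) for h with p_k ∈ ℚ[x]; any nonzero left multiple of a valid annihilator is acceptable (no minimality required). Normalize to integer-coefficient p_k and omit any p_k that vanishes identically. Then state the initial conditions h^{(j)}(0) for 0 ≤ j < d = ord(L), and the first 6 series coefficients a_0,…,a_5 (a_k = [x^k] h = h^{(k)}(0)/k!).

f: a_k = 0, -2, 0, 1/3, 0, -1/60, …
g: a_k = 1, 1, 3, 5, 11, 21, …
h₀=f·g: eliminate ⇒ L₀, order ≤ 2·1.
h=∫₀ˣh₀: take L = L₀·Dx.
L = (3 + x + 2·x^2)·Dx + (2 + 8·x)·Dx^2 + (-1 + x + 2·x^2)·Dx^3  (order 3).
h: a_k = 0, 0, -1, -2/3, -17/12, -29/15, …
ICs: h(0) = 0, h′(0) = 0, h′′(0) = -2.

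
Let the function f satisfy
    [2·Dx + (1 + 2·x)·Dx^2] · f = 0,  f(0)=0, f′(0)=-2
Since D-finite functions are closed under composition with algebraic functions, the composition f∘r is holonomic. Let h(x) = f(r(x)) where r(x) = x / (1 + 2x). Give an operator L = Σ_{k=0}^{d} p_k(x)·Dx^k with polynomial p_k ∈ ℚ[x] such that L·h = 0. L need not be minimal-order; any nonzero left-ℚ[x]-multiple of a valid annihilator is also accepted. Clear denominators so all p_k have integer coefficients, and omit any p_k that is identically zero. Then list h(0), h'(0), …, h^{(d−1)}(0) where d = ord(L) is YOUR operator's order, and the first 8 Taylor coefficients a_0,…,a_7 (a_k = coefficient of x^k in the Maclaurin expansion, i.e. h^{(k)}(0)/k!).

f: a_k = 0, -2, 2, -8/3, 4, -32/5, 32/3, -128/7, …
Change of var in L_f (x↦r) gives L₀.
L = (6 + 16·x)·Dx + (1 + 6·x + 8·x^2)·Dx^2  (order 2).
h: a_k = 0, -2, 6, -56/3, 60, -992/5, 672, -16256/7, …
ICs: h(0) = 0, h′(0) = -2.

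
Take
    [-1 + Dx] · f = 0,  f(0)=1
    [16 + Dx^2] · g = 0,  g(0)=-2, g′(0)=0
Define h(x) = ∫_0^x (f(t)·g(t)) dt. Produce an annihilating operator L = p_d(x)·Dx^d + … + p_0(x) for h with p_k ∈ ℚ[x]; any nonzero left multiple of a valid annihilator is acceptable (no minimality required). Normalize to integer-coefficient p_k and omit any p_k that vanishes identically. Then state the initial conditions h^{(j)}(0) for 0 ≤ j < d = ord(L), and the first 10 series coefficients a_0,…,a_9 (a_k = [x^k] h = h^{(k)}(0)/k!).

L = 17·Dx - 2·Dx^2 + Dx^3  (order 3).
h: a_k = 0, -2, -1, 5, 47/12, -161/60, -1121/360, 11/56, 20047/20160, 31679/181440, …
ICs: h(0) = 0, h′(0) = -2, h′′(0) = -2.

f: a_k = 1, 1, 1/2, 1/6, 1/24, 1/120, 1/720, 1/5040, 1/40320, 1/362880, …
g: a_k = -2, 0, 16, 0, -64/3, 0, 512/45, 0, -1024/315, 0, …
h₀=f·g: eliminate ⇒ L₀, order ≤ 1·2.
h=∫h₀ ⇒ L = L₀·Dx.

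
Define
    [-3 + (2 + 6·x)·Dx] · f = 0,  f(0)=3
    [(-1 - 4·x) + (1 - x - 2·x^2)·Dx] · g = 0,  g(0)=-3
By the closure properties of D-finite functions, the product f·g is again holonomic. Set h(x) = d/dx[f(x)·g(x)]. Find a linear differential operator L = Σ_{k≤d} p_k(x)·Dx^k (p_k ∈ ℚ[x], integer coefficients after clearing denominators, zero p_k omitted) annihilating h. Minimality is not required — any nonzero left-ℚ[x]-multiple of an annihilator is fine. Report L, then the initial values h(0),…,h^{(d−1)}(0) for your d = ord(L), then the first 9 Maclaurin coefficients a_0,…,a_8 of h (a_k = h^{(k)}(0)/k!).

L = (27 + 282·x + 663·x^2 + 660·x^3 + 540·x^4) + (-10 - 42·x - 30·x^2 + 98·x^3 + 312·x^4 + 216·x^5)·Dx  (order 1).
h: a_k = -45/2, -243/4, -4347/16, -15723/32, -465615/256, -1458837/512, -21784455/2048, -55582875/4096, -3932982135/65536, …
ICs: h(0) = -45/2.

f: a_k = 3, 9/2, -27/8, 81/16, -1215/128, 5103/256, -45927/1024, 216513/2048, -8444007/32768, …
g: a_k = -3, -3, -9, -15, -33, -63, -129, -255, -513, …
L₀ := L_f ⊗_s L_g (sym. prod.), ord ≤ 1.
Differentiate: ansatz ord ≤ ord L₀ ⇒ L.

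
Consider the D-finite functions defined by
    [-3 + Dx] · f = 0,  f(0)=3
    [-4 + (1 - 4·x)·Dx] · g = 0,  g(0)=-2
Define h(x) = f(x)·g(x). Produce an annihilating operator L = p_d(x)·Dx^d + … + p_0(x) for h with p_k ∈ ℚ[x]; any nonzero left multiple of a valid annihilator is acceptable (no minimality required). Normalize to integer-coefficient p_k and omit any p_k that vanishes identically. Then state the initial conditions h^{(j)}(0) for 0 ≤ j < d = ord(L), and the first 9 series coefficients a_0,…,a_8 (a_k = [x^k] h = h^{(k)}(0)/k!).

f: a_k = 3, 9, 27/2, 27/2, 81/8, 243/40, 243/80, 729/560, 2187/4480, …
g: a_k = -2, -8, -32, -128, -512, -2048, -8192, -32768, -131072, …
h₀=f·g: eliminate ⇒ L₀, order ≤ 1·1.
L = (7 - 12·x) + (-1 + 4·x)·Dx  (order 1).
h: a_k = -6, -42, -195, -807, -12993/4, -260103/20, -2081067/40, -11654121/56, -266380221/320, …
ICs: h(0) = -6.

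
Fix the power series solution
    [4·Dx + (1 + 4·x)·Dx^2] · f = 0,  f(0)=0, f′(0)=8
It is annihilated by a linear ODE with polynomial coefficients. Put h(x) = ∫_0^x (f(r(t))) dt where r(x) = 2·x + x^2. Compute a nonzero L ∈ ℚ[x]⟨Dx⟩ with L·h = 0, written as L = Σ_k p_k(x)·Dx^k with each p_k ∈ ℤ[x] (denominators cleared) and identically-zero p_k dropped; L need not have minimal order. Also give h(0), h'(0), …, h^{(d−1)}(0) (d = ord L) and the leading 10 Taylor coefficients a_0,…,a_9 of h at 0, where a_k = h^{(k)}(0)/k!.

f: a_k = 0, 8, -16, 128/3, -128, 2048/5, -4096/3, 32768/7, -16384, 524288/9, …
Substitute x→r, Dx→(1/r')Dx; clear ⇒ L₀.
h=∫₀ˣh₀: take L = L₀·Dx.
L = (7 + 8·x + 4·x^2)·Dx^2 + (1 + 9·x + 12·x^2 + 4·x^3)·Dx^3  (order 3).
h: a_k = 0, 0, 8, -56/3, 208/3, -1552/5, 23168/15, -24704/3, 322688/7, -2408576/9, …
ICs: h(0) = 0, h′(0) = 0, h′′(0) = 16.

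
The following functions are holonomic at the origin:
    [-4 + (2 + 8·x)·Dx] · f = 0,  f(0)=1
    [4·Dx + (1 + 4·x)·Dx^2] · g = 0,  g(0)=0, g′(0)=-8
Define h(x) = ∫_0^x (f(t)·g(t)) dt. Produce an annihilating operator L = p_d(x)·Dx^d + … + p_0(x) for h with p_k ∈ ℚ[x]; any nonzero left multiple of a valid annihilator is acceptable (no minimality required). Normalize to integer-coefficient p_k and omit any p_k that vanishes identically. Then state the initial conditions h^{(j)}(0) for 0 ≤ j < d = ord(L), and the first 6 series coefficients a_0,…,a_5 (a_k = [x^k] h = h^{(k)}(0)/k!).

L = 4·Dx + (1 + 8·x + 16·x^2)·Dx^3  (order 3).
h: a_k = 0, 0, -4, 0, 4/3, -64/15, …
ICs: h(0) = 0, h′(0) = 0, h′′(0) = -8.

f: a_k = 1, 2, -2, 4, -10, 28, …
g: a_k = 0, -8, 16, -128/3, 128, -2048/5, …
Sym-product of L_f,L_g gives L₀ (≤ ord 2).
Integrate: L := L₀·Dx.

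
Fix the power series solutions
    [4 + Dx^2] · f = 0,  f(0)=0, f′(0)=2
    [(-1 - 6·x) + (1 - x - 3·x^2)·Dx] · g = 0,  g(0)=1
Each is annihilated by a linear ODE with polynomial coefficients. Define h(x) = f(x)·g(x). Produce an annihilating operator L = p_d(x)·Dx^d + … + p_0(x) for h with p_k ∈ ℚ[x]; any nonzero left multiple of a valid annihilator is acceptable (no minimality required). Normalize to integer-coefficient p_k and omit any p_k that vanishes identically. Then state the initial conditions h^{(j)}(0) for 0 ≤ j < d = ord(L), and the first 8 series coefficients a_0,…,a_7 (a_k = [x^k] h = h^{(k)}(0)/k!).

L = (2 + 4·x + 12·x^2) + (2 + 12·x)·Dx + (-1 + x + 3·x^2)·Dx^2  (order 2).
h: a_k = 0, 2, 2, 20/3, 38/3, 494/15, 1064/15, 53458/315, …
ICs: h(0) = 0, h′(0) = 2.

f: a_k = 0, 2, 0, -4/3, 0, 4/15, 0, -8/315, …
g: a_k = 1, 1, 4, 7, 19, 40, 97, 217, …
h₀=f·g: eliminate ⇒ L₀, order ≤ 2·1.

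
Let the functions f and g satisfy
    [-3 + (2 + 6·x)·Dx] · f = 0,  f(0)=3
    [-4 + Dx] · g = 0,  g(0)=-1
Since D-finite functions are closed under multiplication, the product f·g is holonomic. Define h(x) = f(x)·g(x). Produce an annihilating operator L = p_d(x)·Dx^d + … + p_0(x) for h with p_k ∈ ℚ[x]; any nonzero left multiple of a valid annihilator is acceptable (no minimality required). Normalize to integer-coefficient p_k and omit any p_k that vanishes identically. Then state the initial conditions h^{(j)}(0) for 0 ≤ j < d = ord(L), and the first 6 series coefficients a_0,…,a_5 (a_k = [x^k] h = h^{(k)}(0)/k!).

f: a_k = 3, 9/2, -27/8, 81/16, -1215/128, 5103/256, …
g: a_k = -1, -4, -8, -32/3, -32/3, -128/15, …
f·g: L₀ = L_f ⊗_s L_g, ord ≤ 1·1.
L = (-11 - 24·x) + (2 + 6·x)·Dx  (order 1).
h: a_k = -3, -33/2, -309/8, -953/16, -8161/128, -76883/1280, …
ICs: h(0) = -3.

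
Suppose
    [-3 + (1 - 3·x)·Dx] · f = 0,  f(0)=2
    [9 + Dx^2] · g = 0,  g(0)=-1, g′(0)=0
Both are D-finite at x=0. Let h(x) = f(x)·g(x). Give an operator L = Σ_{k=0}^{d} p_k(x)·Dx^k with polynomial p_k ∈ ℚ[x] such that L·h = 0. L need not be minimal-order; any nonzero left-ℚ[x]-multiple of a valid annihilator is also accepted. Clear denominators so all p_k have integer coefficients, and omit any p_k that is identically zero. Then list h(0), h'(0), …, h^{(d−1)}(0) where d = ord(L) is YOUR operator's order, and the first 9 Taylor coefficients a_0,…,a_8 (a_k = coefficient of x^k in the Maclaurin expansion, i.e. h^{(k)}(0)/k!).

L = (-9 + 27·x) + 6·Dx + (-1 + 3·x)·Dx^2  (order 2).
h: a_k = -2, -6, -9, -27, -351/4, -1053/4, -31509/40, -94527/40, -3176253/448, …
ICs: h(0) = -2, h′(0) = -6.

f: a_k = 2, 6, 18, 54, 162, 486, 1458, 4374, 13122, …
g: a_k = -1, 0, 9/2, 0, -27/8, 0, 81/80, 0, -729/4480, …
Sym-product of L_f,L_g gives L₀ (≤ ord 2).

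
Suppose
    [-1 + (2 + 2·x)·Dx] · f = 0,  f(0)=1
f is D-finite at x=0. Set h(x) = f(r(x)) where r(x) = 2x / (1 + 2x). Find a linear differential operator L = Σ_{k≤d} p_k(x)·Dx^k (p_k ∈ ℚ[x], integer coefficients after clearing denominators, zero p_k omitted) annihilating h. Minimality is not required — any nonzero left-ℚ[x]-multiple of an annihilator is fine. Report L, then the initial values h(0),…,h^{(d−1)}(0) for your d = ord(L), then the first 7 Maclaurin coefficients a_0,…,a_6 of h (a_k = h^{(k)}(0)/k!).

L = -1 + (1 + 6·x + 8·x^2)·Dx  (order 1).
h: a_k = 1, 1, -5/2, 13/2, -141/8, 399/8, -2353/16, …
ICs: h(0) = 1.

f: a_k = 1, 1/2, -1/8, 1/16, -5/128, 7/256, -21/1024, …
h₀=f(r): pull back L_f along r ⇒ L₀.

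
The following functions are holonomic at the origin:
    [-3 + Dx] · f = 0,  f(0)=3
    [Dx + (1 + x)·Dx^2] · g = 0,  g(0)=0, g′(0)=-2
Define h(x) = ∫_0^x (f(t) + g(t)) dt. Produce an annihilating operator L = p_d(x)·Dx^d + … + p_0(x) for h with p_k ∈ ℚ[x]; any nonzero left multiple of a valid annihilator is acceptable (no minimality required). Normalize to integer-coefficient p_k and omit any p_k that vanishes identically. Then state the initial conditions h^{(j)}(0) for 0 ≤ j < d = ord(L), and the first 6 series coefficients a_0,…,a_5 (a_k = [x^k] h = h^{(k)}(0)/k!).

f: a_k = 3, 9, 27/2, 27/2, 81/8, 243/40, …
g: a_k = 0, -2, 1, -2/3, 1/2, -2/5, …
h₀=f+g: left-lcm gives L₀, ord ≤ 3.
h=∫₀ˣh₀: take L = L₀·Dx.
L = (-15 - 9·x)·Dx^2 + (-7 - 18·x - 9·x^2)·Dx^3 + (4 + 7·x + 3·x^2)·Dx^4  (order 4).
h: a_k = 0, 3, 7/2, 29/6, 77/24, 17/8, …
ICs: h(0) = 0, h′(0) = 3, h′′(0) = 7, h′′′(0) = 29.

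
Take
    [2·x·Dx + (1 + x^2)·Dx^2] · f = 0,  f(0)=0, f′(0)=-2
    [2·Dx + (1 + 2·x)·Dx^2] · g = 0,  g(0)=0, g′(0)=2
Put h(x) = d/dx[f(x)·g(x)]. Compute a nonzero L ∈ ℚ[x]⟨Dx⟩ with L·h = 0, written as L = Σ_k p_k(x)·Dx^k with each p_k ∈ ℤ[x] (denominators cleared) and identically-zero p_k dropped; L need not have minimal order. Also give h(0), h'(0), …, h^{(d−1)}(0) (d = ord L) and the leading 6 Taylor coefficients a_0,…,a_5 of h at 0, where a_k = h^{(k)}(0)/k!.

L = (24 + 80·x + 88·x^2 + 240·x^3 + 240·x^4 + 208·x^5 + 16·x^7) + (12 + 80·x + 332·x^2 + 608·x^3 + 880·x^4 + 744·x^5 + 560·x^6 + 24·x^7 + 56·x^8)·Dx + (12 + 52·x + 168·x^2 + 372·x^3 + 516·x^4 + 564·x^5 + 384·x^6 + 276·x^7 + 24·x^8 + 32·x^9)·Dx^2 + (2 + 12·x + 34·x^2 + 64·x^3 + 87·x^4 + 96·x^5 + 84·x^6 + 48·x^7 + 33·x^8 + 4·x^9 + 4·x^10)·Dx^3  (order 3).
h: a_k = 0, -8, 12, -16, 100/3, -1064/15, …
ICs: h(0) = 0, h′(0) = -8, h′′(0) = 24.

f: a_k = 0, -2, 0, 2/3, 0, -2/5, …
g: a_k = 0, 2, -2, 8/3, -4, 32/5, …
Product ⇒ symmetric product L₀, ord ≤ 4.
Derive L from L₀ (diff closure).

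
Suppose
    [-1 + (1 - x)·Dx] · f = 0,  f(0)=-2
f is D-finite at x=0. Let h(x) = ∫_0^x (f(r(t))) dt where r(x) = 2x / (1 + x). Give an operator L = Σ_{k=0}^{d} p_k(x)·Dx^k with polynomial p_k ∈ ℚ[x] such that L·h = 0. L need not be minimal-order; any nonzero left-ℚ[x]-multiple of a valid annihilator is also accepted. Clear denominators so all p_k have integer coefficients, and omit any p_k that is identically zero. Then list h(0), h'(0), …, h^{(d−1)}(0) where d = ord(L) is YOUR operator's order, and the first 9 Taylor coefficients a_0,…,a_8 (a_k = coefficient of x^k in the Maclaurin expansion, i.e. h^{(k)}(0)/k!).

L = 2·Dx + (-1 + x^2)·Dx^2  (order 2).
h: a_k = 0, -2, -2, -4/3, -1, -4/5, -2/3, -4/7, -1/2, …
ICs: h(0) = 0, h′(0) = -2.

f: a_k = -2, -2, -2, -2, -2, -2, -2, -2, -2, …
Substitute x→r, Dx→(1/r')Dx; clear ⇒ L₀.
h=∫h₀ ⇒ L = L₀·Dx.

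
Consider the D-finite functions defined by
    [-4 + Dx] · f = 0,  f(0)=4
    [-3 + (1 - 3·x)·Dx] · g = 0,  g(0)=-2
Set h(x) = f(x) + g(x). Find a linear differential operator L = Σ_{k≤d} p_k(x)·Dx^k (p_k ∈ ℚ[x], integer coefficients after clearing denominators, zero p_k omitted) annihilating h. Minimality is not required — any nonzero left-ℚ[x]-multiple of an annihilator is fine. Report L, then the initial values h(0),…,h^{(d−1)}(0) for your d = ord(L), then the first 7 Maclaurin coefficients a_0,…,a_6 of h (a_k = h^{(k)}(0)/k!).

f: a_k = 4, 16, 32, 128/3, 128/3, 512/15, 1024/45, …
g: a_k = -2, -6, -18, -54, -162, -486, -1458, …
h₀=f+g: left-lcm gives L₀, ord ≤ 2.
L = (24 + 144·x) + (-2 - 96·x + 144·x^2)·Dx + (-1 + 15·x - 36·x^2)·Dx^2  (order 2).
h: a_k = 2, 10, 14, -34/3, -358/3, -6778/15, -64586/45, …
ICs: h(0) = 2, h′(0) = 10.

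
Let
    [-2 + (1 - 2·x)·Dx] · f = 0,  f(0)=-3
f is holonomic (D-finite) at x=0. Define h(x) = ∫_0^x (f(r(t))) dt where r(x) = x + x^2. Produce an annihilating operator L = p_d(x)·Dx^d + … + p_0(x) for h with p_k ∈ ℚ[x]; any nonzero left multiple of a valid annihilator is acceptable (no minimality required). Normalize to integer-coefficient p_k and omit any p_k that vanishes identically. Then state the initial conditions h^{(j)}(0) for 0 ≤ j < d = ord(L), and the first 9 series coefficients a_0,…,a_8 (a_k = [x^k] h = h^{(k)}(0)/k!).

L = (2 + 4·x)·Dx + (-1 + 2·x + 2·x^2)·Dx^2  (order 2).
h: a_k = 0, -3, -3, -6, -12, -132/5, -60, -984/7, -336, …
ICs: h(0) = 0, h′(0) = -3.

f: a_k = -3, -6, -12, -24, -48, -96, -192, -384, -768, …
Change of var in L_f (x↦r) gives L₀.
h=∫₀ˣh₀: take L = L₀·Dx.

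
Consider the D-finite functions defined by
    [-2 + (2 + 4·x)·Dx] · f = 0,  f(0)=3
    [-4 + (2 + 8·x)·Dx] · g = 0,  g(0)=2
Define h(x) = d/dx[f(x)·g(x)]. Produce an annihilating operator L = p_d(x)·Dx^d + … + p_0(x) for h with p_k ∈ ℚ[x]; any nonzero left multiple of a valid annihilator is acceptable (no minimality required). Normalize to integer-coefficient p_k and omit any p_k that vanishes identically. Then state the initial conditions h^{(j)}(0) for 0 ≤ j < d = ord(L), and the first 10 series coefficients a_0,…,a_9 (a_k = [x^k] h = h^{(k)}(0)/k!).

L = -1 + (-3 - 26·x - 72·x^2 - 64·x^3)·Dx  (order 1).
h: a_k = 18, -6, 27, -111, 1755/4, -6813/4, 52479/8, -201543/8, 6190587/64, -23793585/64, …
ICs: h(0) = 18.

f: a_k = 3, 3, -3/2, 3/2, -15/8, 21/8, -63/16, 99/16, -1287/128, 2145/128, …
g: a_k = 2, 4, -4, 8, -20, 56, -168, 528, -1716, 5720, …
f·g: L₀ = L_f ⊗_s L_g, ord ≤ 1·1.
h=h₀': d/dx-closure on L₀ ⇒ L.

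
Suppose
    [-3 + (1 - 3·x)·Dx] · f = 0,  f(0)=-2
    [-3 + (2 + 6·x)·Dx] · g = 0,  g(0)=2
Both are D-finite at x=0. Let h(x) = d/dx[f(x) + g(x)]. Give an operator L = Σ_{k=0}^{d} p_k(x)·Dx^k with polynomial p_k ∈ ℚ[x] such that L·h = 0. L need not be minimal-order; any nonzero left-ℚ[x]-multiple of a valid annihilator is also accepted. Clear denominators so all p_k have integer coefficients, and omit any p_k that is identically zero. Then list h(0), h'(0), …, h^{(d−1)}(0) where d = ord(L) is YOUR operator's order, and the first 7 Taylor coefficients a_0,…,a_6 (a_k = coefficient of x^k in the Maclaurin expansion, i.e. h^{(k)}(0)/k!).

f: a_k = -2, -6, -18, -54, -162, -486, -1458, …
g: a_k = 2, 3, -9/4, 27/8, -405/64, 1701/128, -15309/512, …
Weyl lclm of L_f,L_g ⇒ L₀ (ord ≤ 2).
Derive L from L₀ (diff closure).
L = (-162 - 162·x) + (-63 - 486·x - 567·x^2)·Dx + (10 + 18·x - 90·x^2 - 162·x^3)·Dx^2  (order 2).
h: a_k = -3, -81/2, -1215/8, -10773/16, -302535/128, -2285415/256, -30847635/1024, …
ICs: h(0) = -3, h′(0) = -81/2.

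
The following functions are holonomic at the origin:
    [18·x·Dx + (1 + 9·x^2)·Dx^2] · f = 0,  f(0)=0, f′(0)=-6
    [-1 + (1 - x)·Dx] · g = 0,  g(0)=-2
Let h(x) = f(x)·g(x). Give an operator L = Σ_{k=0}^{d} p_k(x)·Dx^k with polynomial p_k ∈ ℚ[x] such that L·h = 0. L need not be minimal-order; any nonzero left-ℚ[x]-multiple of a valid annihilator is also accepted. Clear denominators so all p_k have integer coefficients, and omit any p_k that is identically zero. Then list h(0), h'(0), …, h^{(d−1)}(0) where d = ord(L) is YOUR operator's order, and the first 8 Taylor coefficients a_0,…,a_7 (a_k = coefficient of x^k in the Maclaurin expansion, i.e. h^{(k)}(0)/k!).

f: a_k = 0, -6, 0, 18, 0, -486/5, 0, 4374/7, …
g: a_k = -2, -2, -2, -2, -2, -2, -2, -2, …
h₀=f·g: eliminate ⇒ L₀, order ≤ 2·1.
L = 18·x + (2 - 18·x + 36·x^2)·Dx + (-1 + x - 9·x^2 + 9·x^3)·Dx^2  (order 2).
h: a_k = 0, 12, 12, -24, -24, 852/5, 852/5, -37776/35, …
ICs: h(0) = 0, h′(0) = 12.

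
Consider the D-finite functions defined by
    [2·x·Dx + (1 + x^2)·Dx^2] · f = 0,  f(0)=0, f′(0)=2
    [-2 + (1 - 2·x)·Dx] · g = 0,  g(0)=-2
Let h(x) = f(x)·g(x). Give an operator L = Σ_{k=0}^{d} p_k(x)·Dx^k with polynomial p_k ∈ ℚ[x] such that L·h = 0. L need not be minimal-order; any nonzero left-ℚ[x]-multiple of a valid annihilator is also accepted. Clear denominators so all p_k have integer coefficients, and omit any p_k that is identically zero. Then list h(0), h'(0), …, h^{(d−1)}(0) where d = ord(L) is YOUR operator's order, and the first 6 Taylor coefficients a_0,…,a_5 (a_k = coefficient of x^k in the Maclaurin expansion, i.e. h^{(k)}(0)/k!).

L = 4·x + (4 - 2·x + 8·x^2)·Dx + (-1 + 2·x - x^2 + 2·x^3)·Dx^2  (order 2).
h: a_k = 0, -4, -8, -44/3, -88/3, -892/15, …
ICs: h(0) = 0, h′(0) = -4.

f: a_k = 0, 2, 0, -2/3, 0, 2/5, …
g: a_k = -2, -4, -8, -16, -32, -64, …
L₀ := L_f ⊗_s L_g (sym. prod.), ord ≤ 2.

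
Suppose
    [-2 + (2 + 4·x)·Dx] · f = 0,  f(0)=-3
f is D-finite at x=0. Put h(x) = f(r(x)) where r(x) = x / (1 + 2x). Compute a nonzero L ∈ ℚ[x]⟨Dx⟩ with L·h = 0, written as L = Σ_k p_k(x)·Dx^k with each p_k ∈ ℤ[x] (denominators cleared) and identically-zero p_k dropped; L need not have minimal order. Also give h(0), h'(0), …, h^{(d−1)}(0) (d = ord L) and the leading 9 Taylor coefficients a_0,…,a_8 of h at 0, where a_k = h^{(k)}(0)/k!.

f: a_k = -3, -3, 3/2, -3/2, 15/8, -21/8, 63/16, -99/16, 1287/128, …
Change of var in L_f (x↦r) gives L₀.
L = -1 + (1 + 6·x + 8·x^2)·Dx  (order 1).
h: a_k = -3, -3, 15/2, -39/2, 423/8, -1197/8, 7059/16, -21615/16, 547383/128, …
ICs: h(0) = -3.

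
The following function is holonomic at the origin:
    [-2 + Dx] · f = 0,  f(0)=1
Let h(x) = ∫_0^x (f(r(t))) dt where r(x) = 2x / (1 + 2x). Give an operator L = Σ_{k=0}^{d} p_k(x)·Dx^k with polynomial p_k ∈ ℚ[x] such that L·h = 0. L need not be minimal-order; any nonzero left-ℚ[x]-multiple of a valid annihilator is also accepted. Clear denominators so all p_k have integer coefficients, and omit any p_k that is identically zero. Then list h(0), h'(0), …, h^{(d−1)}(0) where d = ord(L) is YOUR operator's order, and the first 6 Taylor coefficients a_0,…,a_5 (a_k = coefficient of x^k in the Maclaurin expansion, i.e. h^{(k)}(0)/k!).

L = -4·Dx + (1 + 4·x + 4·x^2)·Dx^2  (order 2).
h: a_k = 0, 1, 2, 0, -4/3, 32/15, …
ICs: h(0) = 0, h′(0) = 1.

f: a_k = 1, 2, 2, 4/3, 2/3, 4/15, …
L₀ from L_f via x↦r, Dx↦r'^{-1}Dx.
Integrate: L := L₀·Dx.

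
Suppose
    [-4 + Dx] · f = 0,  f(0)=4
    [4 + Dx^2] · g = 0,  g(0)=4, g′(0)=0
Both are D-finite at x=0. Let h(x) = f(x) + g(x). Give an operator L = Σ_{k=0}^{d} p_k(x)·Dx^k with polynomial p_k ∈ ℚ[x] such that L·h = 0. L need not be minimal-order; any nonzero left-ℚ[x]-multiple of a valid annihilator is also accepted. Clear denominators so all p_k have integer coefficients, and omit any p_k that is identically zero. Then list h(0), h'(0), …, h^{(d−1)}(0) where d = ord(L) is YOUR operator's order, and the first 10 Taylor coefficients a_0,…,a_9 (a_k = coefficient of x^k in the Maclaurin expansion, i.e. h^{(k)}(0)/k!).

L = -16 + 4·Dx - 4·Dx^2 + Dx^3  (order 3).
h: a_k = 8, 16, 24, 128/3, 136/3, 512/15, 112/5, 4096/315, 2056/315, 8192/2835, …
ICs: h(0) = 8, h′(0) = 16, h′′(0) = 48.

f: a_k = 4, 16, 32, 128/3, 128/3, 512/15, 1024/45, 4096/315, 2048/315, 8192/2835, …
g: a_k = 4, 0, -8, 0, 8/3, 0, -16/45, 0, 8/315, 0, …
Sum ⇒ L₀ = lclm(L_f,L_g) in ℚ(x)⟨Dx⟩.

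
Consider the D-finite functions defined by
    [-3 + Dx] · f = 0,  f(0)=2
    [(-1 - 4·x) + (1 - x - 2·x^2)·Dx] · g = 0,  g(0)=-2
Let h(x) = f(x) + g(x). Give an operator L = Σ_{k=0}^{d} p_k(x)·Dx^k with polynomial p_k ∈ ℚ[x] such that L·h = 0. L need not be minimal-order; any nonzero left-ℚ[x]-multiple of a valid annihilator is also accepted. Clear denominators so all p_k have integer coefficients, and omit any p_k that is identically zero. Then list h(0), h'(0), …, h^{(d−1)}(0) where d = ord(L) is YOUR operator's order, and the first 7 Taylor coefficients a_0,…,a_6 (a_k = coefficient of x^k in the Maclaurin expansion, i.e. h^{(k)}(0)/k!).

f: a_k = 2, 6, 9, 9, 27/4, 81/20, 81/40, …
g: a_k = -2, -2, -6, -10, -22, -42, -86, …
h₀=f+g: left-lcm gives L₀, ord ≤ 2.
L = (9 + 9·x + 126·x^2 + 72·x^3) + (3 - 30·x - 51·x^2 + 36·x^3 + 36·x^4)·Dx + (-2 + 9·x + 3·x^2 - 20·x^3 - 12·x^4)·Dx^2  (order 2).
h: a_k = 0, 4, 3, -1, -61/4, -759/20, -3359/40, …
ICs: h(0) = 0, h′(0) = 4.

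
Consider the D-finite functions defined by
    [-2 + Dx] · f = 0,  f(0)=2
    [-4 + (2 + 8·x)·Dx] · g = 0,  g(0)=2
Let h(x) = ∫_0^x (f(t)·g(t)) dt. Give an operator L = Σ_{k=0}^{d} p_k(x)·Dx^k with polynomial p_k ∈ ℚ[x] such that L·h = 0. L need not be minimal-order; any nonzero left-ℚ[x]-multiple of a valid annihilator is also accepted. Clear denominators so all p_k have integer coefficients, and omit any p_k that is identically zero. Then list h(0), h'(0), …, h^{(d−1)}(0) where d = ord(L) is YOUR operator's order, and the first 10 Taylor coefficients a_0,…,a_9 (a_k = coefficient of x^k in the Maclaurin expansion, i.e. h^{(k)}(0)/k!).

L = (-4 - 8·x)·Dx + (1 + 4·x)·Dx^2  (order 2).
h: a_k = 0, 4, 8, 16/3, 16/3, -32/15, 448/45, -7808/315, 22208/315, -587648/2835, …
ICs: h(0) = 0, h′(0) = 4.

f: a_k = 2, 4, 4, 8/3, 4/3, 8/15, 8/45, 16/315, 4/315, 8/2835, …
g: a_k = 2, 4, -4, 8, -20, 56, -168, 528, -1716, 5720, …
f·g: L₀ = L_f ⊗_s L_g, ord ≤ 1·1.
h=∫₀ˣh₀: take L = L₀·Dx.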